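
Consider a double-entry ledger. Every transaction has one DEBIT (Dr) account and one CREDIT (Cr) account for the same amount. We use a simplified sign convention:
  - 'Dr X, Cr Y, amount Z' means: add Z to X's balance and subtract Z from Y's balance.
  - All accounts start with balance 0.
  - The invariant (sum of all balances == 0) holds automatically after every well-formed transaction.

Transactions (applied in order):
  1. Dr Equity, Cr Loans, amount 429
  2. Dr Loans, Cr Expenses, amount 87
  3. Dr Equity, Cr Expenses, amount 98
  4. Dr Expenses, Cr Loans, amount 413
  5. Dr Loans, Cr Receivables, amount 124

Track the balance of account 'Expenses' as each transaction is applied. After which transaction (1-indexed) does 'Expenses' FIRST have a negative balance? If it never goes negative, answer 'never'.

After txn 1: Expenses=0
After txn 2: Expenses=-87

Answer: 2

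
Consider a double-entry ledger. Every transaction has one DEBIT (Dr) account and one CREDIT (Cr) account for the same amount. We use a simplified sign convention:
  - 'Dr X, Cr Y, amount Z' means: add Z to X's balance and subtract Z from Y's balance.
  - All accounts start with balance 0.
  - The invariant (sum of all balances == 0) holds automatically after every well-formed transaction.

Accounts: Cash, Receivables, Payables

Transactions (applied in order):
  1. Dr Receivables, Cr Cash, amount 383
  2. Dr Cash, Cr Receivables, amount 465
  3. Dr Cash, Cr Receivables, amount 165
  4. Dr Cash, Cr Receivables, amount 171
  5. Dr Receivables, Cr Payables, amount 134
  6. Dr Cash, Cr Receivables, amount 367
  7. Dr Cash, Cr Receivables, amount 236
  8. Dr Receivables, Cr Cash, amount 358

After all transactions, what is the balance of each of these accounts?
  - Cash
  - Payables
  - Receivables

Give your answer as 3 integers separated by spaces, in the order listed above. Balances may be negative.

Answer: 663 -134 -529

Derivation:
After txn 1 (Dr Receivables, Cr Cash, amount 383): Cash=-383 Receivables=383
After txn 2 (Dr Cash, Cr Receivables, amount 465): Cash=82 Receivables=-82
After txn 3 (Dr Cash, Cr Receivables, amount 165): Cash=247 Receivables=-247
After txn 4 (Dr Cash, Cr Receivables, amount 171): Cash=418 Receivables=-418
After txn 5 (Dr Receivables, Cr Payables, amount 134): Cash=418 Payables=-134 Receivables=-284
After txn 6 (Dr Cash, Cr Receivables, amount 367): Cash=785 Payables=-134 Receivables=-651
After txn 7 (Dr Cash, Cr Receivables, amount 236): Cash=1021 Payables=-134 Receivables=-887
After txn 8 (Dr Receivables, Cr Cash, amount 358): Cash=663 Payables=-134 Receivables=-529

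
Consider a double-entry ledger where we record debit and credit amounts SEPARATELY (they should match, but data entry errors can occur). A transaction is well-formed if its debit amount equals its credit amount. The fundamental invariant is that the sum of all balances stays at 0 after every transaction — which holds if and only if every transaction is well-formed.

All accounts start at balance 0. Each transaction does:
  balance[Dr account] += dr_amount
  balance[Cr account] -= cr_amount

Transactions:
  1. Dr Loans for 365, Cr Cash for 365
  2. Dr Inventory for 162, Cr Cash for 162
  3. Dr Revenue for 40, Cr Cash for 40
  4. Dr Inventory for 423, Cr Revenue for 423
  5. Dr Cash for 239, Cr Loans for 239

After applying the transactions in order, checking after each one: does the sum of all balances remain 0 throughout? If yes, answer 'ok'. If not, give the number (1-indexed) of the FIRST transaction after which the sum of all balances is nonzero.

After txn 1: dr=365 cr=365 sum_balances=0
After txn 2: dr=162 cr=162 sum_balances=0
After txn 3: dr=40 cr=40 sum_balances=0
After txn 4: dr=423 cr=423 sum_balances=0
After txn 5: dr=239 cr=239 sum_balances=0

Answer: ok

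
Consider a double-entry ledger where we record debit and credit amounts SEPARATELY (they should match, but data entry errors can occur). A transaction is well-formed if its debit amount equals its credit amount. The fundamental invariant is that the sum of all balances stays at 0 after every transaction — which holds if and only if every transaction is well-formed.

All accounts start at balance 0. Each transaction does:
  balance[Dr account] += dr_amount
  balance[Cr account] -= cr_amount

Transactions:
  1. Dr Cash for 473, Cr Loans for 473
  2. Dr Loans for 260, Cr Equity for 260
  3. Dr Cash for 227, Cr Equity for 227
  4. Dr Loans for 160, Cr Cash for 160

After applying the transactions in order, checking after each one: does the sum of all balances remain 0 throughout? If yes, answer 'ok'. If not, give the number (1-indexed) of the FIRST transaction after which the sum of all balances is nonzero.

Answer: ok

Derivation:
After txn 1: dr=473 cr=473 sum_balances=0
After txn 2: dr=260 cr=260 sum_balances=0
After txn 3: dr=227 cr=227 sum_balances=0
After txn 4: dr=160 cr=160 sum_balances=0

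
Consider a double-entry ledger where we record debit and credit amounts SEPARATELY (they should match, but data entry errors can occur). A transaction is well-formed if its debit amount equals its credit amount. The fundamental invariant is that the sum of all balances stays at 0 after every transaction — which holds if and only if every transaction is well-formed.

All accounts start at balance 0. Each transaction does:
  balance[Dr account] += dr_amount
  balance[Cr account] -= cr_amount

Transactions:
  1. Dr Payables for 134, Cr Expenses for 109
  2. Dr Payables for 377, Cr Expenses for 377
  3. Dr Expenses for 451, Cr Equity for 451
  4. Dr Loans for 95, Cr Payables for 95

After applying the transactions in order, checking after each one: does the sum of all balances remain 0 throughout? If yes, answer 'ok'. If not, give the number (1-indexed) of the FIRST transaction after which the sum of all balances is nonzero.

Answer: 1

Derivation:
After txn 1: dr=134 cr=109 sum_balances=25
After txn 2: dr=377 cr=377 sum_balances=25
After txn 3: dr=451 cr=451 sum_balances=25
After txn 4: dr=95 cr=95 sum_balances=25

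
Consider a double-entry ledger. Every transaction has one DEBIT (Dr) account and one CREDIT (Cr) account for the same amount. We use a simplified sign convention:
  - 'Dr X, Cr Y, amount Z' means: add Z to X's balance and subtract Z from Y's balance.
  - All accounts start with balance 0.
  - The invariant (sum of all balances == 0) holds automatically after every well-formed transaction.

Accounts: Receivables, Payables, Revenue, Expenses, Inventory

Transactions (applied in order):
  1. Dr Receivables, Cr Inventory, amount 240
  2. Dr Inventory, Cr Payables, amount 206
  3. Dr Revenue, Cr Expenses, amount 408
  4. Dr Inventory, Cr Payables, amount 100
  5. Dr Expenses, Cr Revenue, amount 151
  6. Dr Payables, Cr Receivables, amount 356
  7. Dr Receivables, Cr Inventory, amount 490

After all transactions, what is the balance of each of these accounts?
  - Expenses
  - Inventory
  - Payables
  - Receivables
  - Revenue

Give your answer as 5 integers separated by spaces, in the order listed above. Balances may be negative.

Answer: -257 -424 50 374 257

Derivation:
After txn 1 (Dr Receivables, Cr Inventory, amount 240): Inventory=-240 Receivables=240
After txn 2 (Dr Inventory, Cr Payables, amount 206): Inventory=-34 Payables=-206 Receivables=240
After txn 3 (Dr Revenue, Cr Expenses, amount 408): Expenses=-408 Inventory=-34 Payables=-206 Receivables=240 Revenue=408
After txn 4 (Dr Inventory, Cr Payables, amount 100): Expenses=-408 Inventory=66 Payables=-306 Receivables=240 Revenue=408
After txn 5 (Dr Expenses, Cr Revenue, amount 151): Expenses=-257 Inventory=66 Payables=-306 Receivables=240 Revenue=257
After txn 6 (Dr Payables, Cr Receivables, amount 356): Expenses=-257 Inventory=66 Payables=50 Receivables=-116 Revenue=257
After txn 7 (Dr Receivables, Cr Inventory, amount 490): Expenses=-257 Inventory=-424 Payables=50 Receivables=374 Revenue=257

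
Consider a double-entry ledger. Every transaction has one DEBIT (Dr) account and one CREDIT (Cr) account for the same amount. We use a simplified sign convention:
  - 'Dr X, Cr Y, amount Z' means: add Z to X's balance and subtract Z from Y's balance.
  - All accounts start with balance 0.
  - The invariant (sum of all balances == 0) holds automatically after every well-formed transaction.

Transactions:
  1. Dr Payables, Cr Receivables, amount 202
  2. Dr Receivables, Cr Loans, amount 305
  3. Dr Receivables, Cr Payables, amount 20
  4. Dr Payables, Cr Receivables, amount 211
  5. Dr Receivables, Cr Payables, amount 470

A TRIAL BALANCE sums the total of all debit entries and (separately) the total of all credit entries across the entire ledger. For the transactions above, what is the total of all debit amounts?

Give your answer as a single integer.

Txn 1: debit+=202
Txn 2: debit+=305
Txn 3: debit+=20
Txn 4: debit+=211
Txn 5: debit+=470
Total debits = 1208

Answer: 1208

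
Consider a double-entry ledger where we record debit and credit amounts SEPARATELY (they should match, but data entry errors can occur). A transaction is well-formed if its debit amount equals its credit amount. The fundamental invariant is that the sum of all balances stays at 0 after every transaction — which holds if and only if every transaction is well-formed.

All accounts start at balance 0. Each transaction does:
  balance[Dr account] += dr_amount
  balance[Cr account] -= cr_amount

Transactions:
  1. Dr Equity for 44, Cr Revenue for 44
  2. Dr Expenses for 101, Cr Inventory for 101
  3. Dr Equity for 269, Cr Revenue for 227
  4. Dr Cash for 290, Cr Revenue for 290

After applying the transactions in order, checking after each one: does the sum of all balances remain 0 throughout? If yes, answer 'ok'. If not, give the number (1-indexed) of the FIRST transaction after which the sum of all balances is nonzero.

After txn 1: dr=44 cr=44 sum_balances=0
After txn 2: dr=101 cr=101 sum_balances=0
After txn 3: dr=269 cr=227 sum_balances=42
After txn 4: dr=290 cr=290 sum_balances=42

Answer: 3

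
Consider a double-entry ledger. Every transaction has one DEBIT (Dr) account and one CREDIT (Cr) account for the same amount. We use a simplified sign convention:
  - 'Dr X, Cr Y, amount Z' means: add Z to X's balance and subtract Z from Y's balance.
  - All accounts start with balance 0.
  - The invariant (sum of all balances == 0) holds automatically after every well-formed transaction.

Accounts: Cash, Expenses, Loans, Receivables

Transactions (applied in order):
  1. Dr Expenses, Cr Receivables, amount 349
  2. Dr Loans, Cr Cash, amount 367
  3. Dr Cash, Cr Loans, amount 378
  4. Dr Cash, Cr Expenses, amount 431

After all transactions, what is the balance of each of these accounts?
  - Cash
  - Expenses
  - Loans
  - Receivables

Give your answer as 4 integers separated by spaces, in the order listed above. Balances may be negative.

Answer: 442 -82 -11 -349

Derivation:
After txn 1 (Dr Expenses, Cr Receivables, amount 349): Expenses=349 Receivables=-349
After txn 2 (Dr Loans, Cr Cash, amount 367): Cash=-367 Expenses=349 Loans=367 Receivables=-349
After txn 3 (Dr Cash, Cr Loans, amount 378): Cash=11 Expenses=349 Loans=-11 Receivables=-349
After txn 4 (Dr Cash, Cr Expenses, amount 431): Cash=442 Expenses=-82 Loans=-11 Receivables=-349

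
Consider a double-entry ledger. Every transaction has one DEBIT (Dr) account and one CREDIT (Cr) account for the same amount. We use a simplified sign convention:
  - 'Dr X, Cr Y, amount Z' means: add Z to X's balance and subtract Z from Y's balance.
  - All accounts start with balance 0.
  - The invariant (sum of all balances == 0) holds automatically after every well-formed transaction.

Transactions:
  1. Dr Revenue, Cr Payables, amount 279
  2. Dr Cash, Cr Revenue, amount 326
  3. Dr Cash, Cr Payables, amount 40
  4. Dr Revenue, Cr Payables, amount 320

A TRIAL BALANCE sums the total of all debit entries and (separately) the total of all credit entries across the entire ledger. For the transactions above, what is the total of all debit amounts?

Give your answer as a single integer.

Txn 1: debit+=279
Txn 2: debit+=326
Txn 3: debit+=40
Txn 4: debit+=320
Total debits = 965

Answer: 965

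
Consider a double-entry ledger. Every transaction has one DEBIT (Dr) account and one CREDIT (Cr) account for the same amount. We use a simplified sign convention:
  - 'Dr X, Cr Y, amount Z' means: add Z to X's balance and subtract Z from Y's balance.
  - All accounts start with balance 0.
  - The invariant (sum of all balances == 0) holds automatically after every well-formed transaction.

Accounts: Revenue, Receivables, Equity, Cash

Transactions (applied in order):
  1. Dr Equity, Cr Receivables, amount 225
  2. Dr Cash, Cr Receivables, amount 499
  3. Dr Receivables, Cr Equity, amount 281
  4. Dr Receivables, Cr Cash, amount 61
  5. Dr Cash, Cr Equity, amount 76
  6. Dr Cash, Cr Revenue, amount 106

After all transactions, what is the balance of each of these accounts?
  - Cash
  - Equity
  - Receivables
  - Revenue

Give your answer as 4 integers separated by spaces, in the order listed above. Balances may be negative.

After txn 1 (Dr Equity, Cr Receivables, amount 225): Equity=225 Receivables=-225
After txn 2 (Dr Cash, Cr Receivables, amount 499): Cash=499 Equity=225 Receivables=-724
After txn 3 (Dr Receivables, Cr Equity, amount 281): Cash=499 Equity=-56 Receivables=-443
After txn 4 (Dr Receivables, Cr Cash, amount 61): Cash=438 Equity=-56 Receivables=-382
After txn 5 (Dr Cash, Cr Equity, amount 76): Cash=514 Equity=-132 Receivables=-382
After txn 6 (Dr Cash, Cr Revenue, amount 106): Cash=620 Equity=-132 Receivables=-382 Revenue=-106

Answer: 620 -132 -382 -106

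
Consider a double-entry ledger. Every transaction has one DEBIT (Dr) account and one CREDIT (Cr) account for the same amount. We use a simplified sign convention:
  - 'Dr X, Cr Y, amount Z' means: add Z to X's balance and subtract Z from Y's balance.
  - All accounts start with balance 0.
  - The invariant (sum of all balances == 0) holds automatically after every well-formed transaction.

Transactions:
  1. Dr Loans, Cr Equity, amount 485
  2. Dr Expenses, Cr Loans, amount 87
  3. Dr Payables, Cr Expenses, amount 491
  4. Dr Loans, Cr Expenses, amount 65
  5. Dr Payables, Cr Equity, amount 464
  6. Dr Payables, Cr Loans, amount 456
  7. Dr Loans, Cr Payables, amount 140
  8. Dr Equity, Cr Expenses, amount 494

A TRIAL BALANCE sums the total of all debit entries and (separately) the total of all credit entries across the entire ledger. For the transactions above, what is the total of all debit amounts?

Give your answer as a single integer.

Answer: 2682

Derivation:
Txn 1: debit+=485
Txn 2: debit+=87
Txn 3: debit+=491
Txn 4: debit+=65
Txn 5: debit+=464
Txn 6: debit+=456
Txn 7: debit+=140
Txn 8: debit+=494
Total debits = 2682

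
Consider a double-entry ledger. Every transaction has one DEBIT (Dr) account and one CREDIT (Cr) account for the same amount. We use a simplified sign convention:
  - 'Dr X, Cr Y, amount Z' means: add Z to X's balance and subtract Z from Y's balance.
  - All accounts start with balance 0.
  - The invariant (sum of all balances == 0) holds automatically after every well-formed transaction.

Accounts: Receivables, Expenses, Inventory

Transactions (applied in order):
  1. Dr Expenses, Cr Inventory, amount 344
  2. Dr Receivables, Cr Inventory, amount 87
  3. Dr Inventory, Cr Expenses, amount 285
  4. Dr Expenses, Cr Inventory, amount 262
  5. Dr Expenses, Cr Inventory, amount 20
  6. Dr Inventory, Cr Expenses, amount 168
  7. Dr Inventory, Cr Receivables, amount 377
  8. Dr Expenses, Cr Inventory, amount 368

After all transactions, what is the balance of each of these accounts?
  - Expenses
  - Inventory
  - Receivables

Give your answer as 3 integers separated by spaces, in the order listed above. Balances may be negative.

Answer: 541 -251 -290

Derivation:
After txn 1 (Dr Expenses, Cr Inventory, amount 344): Expenses=344 Inventory=-344
After txn 2 (Dr Receivables, Cr Inventory, amount 87): Expenses=344 Inventory=-431 Receivables=87
After txn 3 (Dr Inventory, Cr Expenses, amount 285): Expenses=59 Inventory=-146 Receivables=87
After txn 4 (Dr Expenses, Cr Inventory, amount 262): Expenses=321 Inventory=-408 Receivables=87
After txn 5 (Dr Expenses, Cr Inventory, amount 20): Expenses=341 Inventory=-428 Receivables=87
After txn 6 (Dr Inventory, Cr Expenses, amount 168): Expenses=173 Inventory=-260 Receivables=87
After txn 7 (Dr Inventory, Cr Receivables, amount 377): Expenses=173 Inventory=117 Receivables=-290
After txn 8 (Dr Expenses, Cr Inventory, amount 368): Expenses=541 Inventory=-251 Receivables=-290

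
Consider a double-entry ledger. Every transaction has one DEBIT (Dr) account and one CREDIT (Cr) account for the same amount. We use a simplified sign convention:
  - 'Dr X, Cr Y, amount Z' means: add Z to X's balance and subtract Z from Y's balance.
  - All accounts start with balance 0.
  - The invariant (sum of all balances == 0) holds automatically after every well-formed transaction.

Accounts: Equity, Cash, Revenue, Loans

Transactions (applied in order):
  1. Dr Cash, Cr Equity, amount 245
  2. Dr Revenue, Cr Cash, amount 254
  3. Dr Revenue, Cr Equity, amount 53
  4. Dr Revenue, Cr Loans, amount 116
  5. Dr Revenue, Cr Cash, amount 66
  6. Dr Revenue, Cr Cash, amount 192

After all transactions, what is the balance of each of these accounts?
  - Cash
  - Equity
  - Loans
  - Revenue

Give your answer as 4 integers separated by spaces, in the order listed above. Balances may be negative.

After txn 1 (Dr Cash, Cr Equity, amount 245): Cash=245 Equity=-245
After txn 2 (Dr Revenue, Cr Cash, amount 254): Cash=-9 Equity=-245 Revenue=254
After txn 3 (Dr Revenue, Cr Equity, amount 53): Cash=-9 Equity=-298 Revenue=307
After txn 4 (Dr Revenue, Cr Loans, amount 116): Cash=-9 Equity=-298 Loans=-116 Revenue=423
After txn 5 (Dr Revenue, Cr Cash, amount 66): Cash=-75 Equity=-298 Loans=-116 Revenue=489
After txn 6 (Dr Revenue, Cr Cash, amount 192): Cash=-267 Equity=-298 Loans=-116 Revenue=681

Answer: -267 -298 -116 681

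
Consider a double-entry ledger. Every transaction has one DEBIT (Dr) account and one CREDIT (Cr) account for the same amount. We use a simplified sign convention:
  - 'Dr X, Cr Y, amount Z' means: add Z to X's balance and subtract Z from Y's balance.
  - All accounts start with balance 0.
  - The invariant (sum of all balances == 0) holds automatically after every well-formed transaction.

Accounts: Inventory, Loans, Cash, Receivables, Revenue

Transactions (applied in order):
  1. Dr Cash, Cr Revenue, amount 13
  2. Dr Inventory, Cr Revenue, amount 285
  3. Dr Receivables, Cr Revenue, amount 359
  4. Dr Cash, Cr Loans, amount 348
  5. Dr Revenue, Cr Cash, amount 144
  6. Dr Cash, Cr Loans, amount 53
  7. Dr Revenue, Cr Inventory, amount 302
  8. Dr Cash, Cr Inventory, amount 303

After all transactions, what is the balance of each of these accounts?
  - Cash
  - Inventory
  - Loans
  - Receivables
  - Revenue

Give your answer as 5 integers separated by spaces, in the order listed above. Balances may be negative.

After txn 1 (Dr Cash, Cr Revenue, amount 13): Cash=13 Revenue=-13
After txn 2 (Dr Inventory, Cr Revenue, amount 285): Cash=13 Inventory=285 Revenue=-298
After txn 3 (Dr Receivables, Cr Revenue, amount 359): Cash=13 Inventory=285 Receivables=359 Revenue=-657
After txn 4 (Dr Cash, Cr Loans, amount 348): Cash=361 Inventory=285 Loans=-348 Receivables=359 Revenue=-657
After txn 5 (Dr Revenue, Cr Cash, amount 144): Cash=217 Inventory=285 Loans=-348 Receivables=359 Revenue=-513
After txn 6 (Dr Cash, Cr Loans, amount 53): Cash=270 Inventory=285 Loans=-401 Receivables=359 Revenue=-513
After txn 7 (Dr Revenue, Cr Inventory, amount 302): Cash=270 Inventory=-17 Loans=-401 Receivables=359 Revenue=-211
After txn 8 (Dr Cash, Cr Inventory, amount 303): Cash=573 Inventory=-320 Loans=-401 Receivables=359 Revenue=-211

Answer: 573 -320 -401 359 -211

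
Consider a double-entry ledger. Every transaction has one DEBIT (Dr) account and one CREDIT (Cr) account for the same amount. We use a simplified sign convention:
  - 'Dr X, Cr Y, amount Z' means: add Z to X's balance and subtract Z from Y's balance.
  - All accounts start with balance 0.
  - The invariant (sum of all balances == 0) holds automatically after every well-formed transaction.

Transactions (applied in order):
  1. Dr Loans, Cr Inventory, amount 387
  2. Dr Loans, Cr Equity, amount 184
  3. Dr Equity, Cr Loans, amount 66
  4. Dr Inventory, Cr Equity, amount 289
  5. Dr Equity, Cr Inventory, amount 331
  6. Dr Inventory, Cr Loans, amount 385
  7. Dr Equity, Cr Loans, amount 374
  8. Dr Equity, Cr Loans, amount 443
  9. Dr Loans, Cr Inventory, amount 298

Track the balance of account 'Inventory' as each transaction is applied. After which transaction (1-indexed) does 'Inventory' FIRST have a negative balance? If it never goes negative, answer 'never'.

After txn 1: Inventory=-387

Answer: 1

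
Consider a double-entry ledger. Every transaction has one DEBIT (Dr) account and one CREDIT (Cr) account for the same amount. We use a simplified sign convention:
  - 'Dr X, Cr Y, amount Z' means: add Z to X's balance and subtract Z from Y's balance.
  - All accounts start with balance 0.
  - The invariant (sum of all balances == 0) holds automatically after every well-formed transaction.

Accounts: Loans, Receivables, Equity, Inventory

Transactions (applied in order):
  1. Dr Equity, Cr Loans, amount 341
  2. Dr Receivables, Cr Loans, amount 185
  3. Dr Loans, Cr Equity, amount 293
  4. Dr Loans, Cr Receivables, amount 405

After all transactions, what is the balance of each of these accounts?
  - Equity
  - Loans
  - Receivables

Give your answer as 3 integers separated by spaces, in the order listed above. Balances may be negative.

After txn 1 (Dr Equity, Cr Loans, amount 341): Equity=341 Loans=-341
After txn 2 (Dr Receivables, Cr Loans, amount 185): Equity=341 Loans=-526 Receivables=185
After txn 3 (Dr Loans, Cr Equity, amount 293): Equity=48 Loans=-233 Receivables=185
After txn 4 (Dr Loans, Cr Receivables, amount 405): Equity=48 Loans=172 Receivables=-220

Answer: 48 172 -220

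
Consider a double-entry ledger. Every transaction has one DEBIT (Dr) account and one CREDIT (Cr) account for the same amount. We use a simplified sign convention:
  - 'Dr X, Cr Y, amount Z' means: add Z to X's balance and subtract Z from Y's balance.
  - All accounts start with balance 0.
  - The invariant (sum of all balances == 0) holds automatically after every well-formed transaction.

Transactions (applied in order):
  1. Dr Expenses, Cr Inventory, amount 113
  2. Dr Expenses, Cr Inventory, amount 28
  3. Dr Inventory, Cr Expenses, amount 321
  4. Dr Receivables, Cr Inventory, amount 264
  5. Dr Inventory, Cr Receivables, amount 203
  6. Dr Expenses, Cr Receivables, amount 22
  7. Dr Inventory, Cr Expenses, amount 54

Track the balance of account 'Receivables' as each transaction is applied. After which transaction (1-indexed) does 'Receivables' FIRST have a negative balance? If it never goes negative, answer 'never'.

After txn 1: Receivables=0
After txn 2: Receivables=0
After txn 3: Receivables=0
After txn 4: Receivables=264
After txn 5: Receivables=61
After txn 6: Receivables=39
After txn 7: Receivables=39

Answer: never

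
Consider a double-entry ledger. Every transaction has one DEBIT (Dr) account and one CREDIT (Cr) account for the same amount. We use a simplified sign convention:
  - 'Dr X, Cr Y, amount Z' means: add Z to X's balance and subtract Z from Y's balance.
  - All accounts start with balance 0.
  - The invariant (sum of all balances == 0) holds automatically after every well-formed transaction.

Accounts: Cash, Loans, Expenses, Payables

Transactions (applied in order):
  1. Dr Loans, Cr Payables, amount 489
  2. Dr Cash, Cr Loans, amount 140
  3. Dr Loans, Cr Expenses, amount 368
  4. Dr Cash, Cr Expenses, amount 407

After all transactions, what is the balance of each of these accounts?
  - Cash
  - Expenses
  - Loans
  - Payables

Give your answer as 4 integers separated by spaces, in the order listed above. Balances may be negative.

Answer: 547 -775 717 -489

Derivation:
After txn 1 (Dr Loans, Cr Payables, amount 489): Loans=489 Payables=-489
After txn 2 (Dr Cash, Cr Loans, amount 140): Cash=140 Loans=349 Payables=-489
After txn 3 (Dr Loans, Cr Expenses, amount 368): Cash=140 Expenses=-368 Loans=717 Payables=-489
After txn 4 (Dr Cash, Cr Expenses, amount 407): Cash=547 Expenses=-775 Loans=717 Payables=-489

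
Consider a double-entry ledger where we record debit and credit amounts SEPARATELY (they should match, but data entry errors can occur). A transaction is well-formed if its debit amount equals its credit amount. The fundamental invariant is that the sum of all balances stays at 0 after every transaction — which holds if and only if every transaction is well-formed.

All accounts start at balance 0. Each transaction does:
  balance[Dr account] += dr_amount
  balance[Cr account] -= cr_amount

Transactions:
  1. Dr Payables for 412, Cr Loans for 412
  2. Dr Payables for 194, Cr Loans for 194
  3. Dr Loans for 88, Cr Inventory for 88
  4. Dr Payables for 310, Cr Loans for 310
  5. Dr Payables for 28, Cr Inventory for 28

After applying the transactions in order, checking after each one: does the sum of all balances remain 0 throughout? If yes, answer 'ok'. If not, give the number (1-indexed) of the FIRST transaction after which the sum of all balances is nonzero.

After txn 1: dr=412 cr=412 sum_balances=0
After txn 2: dr=194 cr=194 sum_balances=0
After txn 3: dr=88 cr=88 sum_balances=0
After txn 4: dr=310 cr=310 sum_balances=0
After txn 5: dr=28 cr=28 sum_balances=0

Answer: ok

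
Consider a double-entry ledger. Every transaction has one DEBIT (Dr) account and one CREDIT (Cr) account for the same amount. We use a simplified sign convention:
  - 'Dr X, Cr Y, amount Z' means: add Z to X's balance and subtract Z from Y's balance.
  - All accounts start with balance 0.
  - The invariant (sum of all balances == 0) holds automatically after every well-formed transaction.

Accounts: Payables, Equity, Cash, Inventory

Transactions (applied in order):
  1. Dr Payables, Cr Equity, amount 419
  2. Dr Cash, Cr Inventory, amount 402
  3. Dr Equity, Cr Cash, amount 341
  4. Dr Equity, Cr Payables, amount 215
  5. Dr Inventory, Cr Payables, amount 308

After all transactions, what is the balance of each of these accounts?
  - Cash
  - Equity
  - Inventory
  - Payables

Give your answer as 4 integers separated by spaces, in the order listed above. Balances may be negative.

After txn 1 (Dr Payables, Cr Equity, amount 419): Equity=-419 Payables=419
After txn 2 (Dr Cash, Cr Inventory, amount 402): Cash=402 Equity=-419 Inventory=-402 Payables=419
After txn 3 (Dr Equity, Cr Cash, amount 341): Cash=61 Equity=-78 Inventory=-402 Payables=419
After txn 4 (Dr Equity, Cr Payables, amount 215): Cash=61 Equity=137 Inventory=-402 Payables=204
After txn 5 (Dr Inventory, Cr Payables, amount 308): Cash=61 Equity=137 Inventory=-94 Payables=-104

Answer: 61 137 -94 -104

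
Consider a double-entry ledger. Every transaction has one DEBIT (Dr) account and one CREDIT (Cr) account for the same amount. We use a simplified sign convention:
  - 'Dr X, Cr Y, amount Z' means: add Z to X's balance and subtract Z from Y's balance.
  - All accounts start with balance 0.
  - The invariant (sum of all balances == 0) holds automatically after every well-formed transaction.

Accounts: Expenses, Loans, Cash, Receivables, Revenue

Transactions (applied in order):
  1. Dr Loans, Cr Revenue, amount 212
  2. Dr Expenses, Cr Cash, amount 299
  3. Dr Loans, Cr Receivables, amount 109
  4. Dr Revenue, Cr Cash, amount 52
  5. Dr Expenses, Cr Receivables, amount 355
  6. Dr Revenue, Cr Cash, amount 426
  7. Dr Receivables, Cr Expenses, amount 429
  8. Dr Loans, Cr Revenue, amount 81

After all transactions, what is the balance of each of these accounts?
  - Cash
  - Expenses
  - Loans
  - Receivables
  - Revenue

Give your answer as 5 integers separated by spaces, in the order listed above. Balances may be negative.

Answer: -777 225 402 -35 185

Derivation:
After txn 1 (Dr Loans, Cr Revenue, amount 212): Loans=212 Revenue=-212
After txn 2 (Dr Expenses, Cr Cash, amount 299): Cash=-299 Expenses=299 Loans=212 Revenue=-212
After txn 3 (Dr Loans, Cr Receivables, amount 109): Cash=-299 Expenses=299 Loans=321 Receivables=-109 Revenue=-212
After txn 4 (Dr Revenue, Cr Cash, amount 52): Cash=-351 Expenses=299 Loans=321 Receivables=-109 Revenue=-160
After txn 5 (Dr Expenses, Cr Receivables, amount 355): Cash=-351 Expenses=654 Loans=321 Receivables=-464 Revenue=-160
After txn 6 (Dr Revenue, Cr Cash, amount 426): Cash=-777 Expenses=654 Loans=321 Receivables=-464 Revenue=266
After txn 7 (Dr Receivables, Cr Expenses, amount 429): Cash=-777 Expenses=225 Loans=321 Receivables=-35 Revenue=266
After txn 8 (Dr Loans, Cr Revenue, amount 81): Cash=-777 Expenses=225 Loans=402 Receivables=-35 Revenue=185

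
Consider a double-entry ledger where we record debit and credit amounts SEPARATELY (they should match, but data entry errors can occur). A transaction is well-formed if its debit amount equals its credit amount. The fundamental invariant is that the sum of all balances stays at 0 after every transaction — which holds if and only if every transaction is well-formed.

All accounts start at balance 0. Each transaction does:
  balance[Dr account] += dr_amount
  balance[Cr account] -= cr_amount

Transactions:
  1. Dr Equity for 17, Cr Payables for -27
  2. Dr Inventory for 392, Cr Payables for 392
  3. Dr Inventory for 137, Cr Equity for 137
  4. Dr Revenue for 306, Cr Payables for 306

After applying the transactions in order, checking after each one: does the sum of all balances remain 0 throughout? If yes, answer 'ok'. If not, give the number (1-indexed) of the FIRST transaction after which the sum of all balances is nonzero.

Answer: 1

Derivation:
After txn 1: dr=17 cr=-27 sum_balances=44
After txn 2: dr=392 cr=392 sum_balances=44
After txn 3: dr=137 cr=137 sum_balances=44
After txn 4: dr=306 cr=306 sum_balances=44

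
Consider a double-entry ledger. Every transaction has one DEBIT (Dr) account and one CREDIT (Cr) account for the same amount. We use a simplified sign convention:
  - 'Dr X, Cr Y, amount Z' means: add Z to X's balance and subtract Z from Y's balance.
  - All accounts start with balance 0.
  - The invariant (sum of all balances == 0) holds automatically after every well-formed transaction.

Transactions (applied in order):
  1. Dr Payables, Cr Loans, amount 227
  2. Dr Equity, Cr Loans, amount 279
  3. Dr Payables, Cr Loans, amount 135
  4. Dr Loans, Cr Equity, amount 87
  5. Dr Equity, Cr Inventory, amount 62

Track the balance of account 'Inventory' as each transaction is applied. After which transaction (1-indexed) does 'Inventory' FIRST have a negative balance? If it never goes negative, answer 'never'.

Answer: 5

Derivation:
After txn 1: Inventory=0
After txn 2: Inventory=0
After txn 3: Inventory=0
After txn 4: Inventory=0
After txn 5: Inventory=-62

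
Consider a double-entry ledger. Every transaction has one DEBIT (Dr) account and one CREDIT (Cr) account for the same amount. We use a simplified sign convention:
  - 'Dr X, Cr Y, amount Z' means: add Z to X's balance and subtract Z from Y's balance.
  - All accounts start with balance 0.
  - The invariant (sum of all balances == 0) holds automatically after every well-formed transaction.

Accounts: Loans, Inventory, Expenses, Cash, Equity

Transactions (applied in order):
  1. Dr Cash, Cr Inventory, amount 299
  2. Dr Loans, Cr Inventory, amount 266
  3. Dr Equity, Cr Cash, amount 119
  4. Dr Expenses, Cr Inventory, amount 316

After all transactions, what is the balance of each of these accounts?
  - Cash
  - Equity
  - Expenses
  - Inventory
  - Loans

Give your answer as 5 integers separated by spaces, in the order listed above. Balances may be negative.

Answer: 180 119 316 -881 266

Derivation:
After txn 1 (Dr Cash, Cr Inventory, amount 299): Cash=299 Inventory=-299
After txn 2 (Dr Loans, Cr Inventory, amount 266): Cash=299 Inventory=-565 Loans=266
After txn 3 (Dr Equity, Cr Cash, amount 119): Cash=180 Equity=119 Inventory=-565 Loans=266
After txn 4 (Dr Expenses, Cr Inventory, amount 316): Cash=180 Equity=119 Expenses=316 Inventory=-881 Loans=266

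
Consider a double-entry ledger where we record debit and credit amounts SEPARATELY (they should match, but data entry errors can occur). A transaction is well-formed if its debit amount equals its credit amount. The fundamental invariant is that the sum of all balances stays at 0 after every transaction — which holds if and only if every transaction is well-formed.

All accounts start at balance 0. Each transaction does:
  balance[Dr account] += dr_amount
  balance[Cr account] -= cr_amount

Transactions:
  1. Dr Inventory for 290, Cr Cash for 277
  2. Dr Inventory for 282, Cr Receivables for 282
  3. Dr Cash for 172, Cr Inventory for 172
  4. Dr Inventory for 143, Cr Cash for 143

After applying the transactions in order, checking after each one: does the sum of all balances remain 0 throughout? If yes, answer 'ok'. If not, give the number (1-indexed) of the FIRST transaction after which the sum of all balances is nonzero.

After txn 1: dr=290 cr=277 sum_balances=13
After txn 2: dr=282 cr=282 sum_balances=13
After txn 3: dr=172 cr=172 sum_balances=13
After txn 4: dr=143 cr=143 sum_balances=13

Answer: 1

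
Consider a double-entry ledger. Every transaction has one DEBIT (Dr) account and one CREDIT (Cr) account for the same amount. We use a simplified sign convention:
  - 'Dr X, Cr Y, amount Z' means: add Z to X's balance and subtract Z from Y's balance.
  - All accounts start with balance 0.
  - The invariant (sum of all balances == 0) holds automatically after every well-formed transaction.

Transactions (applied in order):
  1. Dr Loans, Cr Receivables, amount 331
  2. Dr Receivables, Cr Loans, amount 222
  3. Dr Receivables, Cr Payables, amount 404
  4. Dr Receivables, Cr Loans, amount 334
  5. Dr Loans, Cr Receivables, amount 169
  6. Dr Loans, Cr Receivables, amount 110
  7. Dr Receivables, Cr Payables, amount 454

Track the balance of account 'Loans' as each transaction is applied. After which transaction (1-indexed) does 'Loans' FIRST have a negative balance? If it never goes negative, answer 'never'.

Answer: 4

Derivation:
After txn 1: Loans=331
After txn 2: Loans=109
After txn 3: Loans=109
After txn 4: Loans=-225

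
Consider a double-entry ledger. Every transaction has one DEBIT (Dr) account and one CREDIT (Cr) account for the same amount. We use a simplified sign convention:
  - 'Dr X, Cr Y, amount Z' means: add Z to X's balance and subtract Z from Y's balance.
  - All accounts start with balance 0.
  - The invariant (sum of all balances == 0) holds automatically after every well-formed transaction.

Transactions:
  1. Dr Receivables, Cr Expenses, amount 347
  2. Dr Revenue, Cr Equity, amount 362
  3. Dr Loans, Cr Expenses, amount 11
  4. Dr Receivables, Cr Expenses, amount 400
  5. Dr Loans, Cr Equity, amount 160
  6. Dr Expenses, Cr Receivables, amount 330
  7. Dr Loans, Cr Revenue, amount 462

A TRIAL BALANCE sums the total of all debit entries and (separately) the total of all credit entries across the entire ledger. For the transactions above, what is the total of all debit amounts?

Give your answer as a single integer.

Txn 1: debit+=347
Txn 2: debit+=362
Txn 3: debit+=11
Txn 4: debit+=400
Txn 5: debit+=160
Txn 6: debit+=330
Txn 7: debit+=462
Total debits = 2072

Answer: 2072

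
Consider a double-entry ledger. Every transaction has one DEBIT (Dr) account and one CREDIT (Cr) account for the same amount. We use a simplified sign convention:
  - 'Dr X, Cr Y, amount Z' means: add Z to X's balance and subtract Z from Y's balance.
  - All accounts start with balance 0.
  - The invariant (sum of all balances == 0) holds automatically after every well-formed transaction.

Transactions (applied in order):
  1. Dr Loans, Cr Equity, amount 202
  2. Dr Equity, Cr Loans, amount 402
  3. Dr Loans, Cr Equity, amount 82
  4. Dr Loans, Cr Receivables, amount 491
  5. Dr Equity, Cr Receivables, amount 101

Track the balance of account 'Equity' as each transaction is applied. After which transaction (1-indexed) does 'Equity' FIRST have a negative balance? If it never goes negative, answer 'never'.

Answer: 1

Derivation:
After txn 1: Equity=-202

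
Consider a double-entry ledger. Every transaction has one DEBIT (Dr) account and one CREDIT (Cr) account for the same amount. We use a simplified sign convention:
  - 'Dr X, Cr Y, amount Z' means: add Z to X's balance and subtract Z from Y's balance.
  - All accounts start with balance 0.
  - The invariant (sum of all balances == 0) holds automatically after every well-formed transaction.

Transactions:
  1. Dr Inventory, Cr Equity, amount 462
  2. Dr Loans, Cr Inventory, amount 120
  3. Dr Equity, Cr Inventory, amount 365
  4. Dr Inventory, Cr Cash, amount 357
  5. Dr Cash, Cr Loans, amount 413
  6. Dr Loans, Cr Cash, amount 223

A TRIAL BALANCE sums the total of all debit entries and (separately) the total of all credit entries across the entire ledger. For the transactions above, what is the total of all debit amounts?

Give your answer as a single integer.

Txn 1: debit+=462
Txn 2: debit+=120
Txn 3: debit+=365
Txn 4: debit+=357
Txn 5: debit+=413
Txn 6: debit+=223
Total debits = 1940

Answer: 1940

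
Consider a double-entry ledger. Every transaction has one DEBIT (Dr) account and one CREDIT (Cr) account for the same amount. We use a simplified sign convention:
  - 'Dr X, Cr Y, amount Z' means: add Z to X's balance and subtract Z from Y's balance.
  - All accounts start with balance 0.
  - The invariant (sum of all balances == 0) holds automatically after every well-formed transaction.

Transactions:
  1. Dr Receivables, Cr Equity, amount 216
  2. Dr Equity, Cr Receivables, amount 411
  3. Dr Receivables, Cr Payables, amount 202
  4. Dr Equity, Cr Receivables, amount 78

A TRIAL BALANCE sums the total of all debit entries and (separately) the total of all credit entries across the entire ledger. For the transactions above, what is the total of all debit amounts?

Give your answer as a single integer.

Answer: 907

Derivation:
Txn 1: debit+=216
Txn 2: debit+=411
Txn 3: debit+=202
Txn 4: debit+=78
Total debits = 907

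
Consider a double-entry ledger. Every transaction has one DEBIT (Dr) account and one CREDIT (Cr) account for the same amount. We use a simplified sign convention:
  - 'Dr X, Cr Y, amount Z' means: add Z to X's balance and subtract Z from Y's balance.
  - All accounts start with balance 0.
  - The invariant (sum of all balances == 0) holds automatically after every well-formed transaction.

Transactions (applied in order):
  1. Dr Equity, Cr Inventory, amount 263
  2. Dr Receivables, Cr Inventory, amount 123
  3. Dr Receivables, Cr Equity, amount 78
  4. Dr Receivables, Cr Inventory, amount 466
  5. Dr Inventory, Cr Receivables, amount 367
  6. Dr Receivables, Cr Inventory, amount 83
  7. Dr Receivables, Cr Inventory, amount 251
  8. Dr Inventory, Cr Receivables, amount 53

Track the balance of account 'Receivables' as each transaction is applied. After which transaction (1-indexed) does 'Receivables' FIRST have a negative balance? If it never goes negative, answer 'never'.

Answer: never

Derivation:
After txn 1: Receivables=0
After txn 2: Receivables=123
After txn 3: Receivables=201
After txn 4: Receivables=667
After txn 5: Receivables=300
After txn 6: Receivables=383
After txn 7: Receivables=634
After txn 8: Receivables=581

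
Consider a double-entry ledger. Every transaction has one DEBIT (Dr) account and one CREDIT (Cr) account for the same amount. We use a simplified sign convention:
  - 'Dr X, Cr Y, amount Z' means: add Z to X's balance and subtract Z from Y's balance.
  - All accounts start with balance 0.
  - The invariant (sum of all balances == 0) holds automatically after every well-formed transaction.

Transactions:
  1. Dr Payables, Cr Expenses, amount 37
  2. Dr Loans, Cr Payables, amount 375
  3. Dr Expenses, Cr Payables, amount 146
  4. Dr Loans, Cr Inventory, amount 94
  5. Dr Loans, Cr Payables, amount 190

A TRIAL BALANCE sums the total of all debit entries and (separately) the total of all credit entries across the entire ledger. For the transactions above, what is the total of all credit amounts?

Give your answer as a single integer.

Answer: 842

Derivation:
Txn 1: credit+=37
Txn 2: credit+=375
Txn 3: credit+=146
Txn 4: credit+=94
Txn 5: credit+=190
Total credits = 842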